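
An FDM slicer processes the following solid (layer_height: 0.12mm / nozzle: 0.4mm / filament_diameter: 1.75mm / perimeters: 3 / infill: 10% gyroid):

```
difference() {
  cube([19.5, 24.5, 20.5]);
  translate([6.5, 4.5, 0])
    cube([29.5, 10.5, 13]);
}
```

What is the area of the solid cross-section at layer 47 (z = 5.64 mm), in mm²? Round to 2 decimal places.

At z = 5.64 mm: the cube (footprint 19.5×24.5) is included at this height (area 477.75 mm²); the 29.5×10.5 cube at (6.5, 4.5) contributes its full rectangle (area 309.75 mm²); After the difference (first − rest): starting from the 19.5×24.5 cube (477.75 mm²), the 29.5×10.5 cube at (6.5, 4.5) partially overlaps it — only the 136.50 mm² overlap (of its 309.75 mm²) is removed, clipping the outline — area = 341.25 mm². Overall, the cross-section is a single solid region. Net area = 341.25 mm².

341.25 mm²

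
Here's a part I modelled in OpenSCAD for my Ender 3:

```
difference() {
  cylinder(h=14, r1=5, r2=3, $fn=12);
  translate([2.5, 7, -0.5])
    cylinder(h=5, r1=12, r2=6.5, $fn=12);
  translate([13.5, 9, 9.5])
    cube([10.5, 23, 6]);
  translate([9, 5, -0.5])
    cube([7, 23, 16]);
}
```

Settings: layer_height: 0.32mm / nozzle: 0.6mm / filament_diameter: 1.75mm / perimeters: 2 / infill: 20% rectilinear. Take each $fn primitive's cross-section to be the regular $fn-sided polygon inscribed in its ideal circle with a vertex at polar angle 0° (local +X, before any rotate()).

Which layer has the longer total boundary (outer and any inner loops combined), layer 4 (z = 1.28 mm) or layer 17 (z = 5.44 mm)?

layer 17 (z = 5.44 mm)

Layer 4 (z = 1.28): the cone: at t=0.091 of its height the radius interpolates to r₁+(r₂−r₁)t = 4.817, giving a regular 12-gon of that circumradius (perimeter = 2·12·4.817·sin(180°/12) = 29.92 mm); the cone at (2.5, 7) contributes a regular 12-gon of circumradius 10.042 (interpolated between r1=12 and r2=6.5 at t=0.356) (perimeter = 2·12·10.042·sin(180°/12) = 62.38 mm); the cube at (13.5, 9) is absent (z outside [9.5, 15.5]); the cube at (9, 5) (footprint 7×23) is included at this height (perimeter 60.00 mm); After the difference (first − rest): starting from the cone, the cone at (2.5, 7) partially overlaps it — only the 53.47 mm² overlap (of its 302.53 mm²) is removed, clipping the outline; the 7×23 cube at (9, 5) misses the remaining region (no effect) — boundary = 22.33 mm. So its perimeter = 22.33 mm. Layer 17 (z = 5.44): the cone (r1=5→r2=3) has section circumradius 4.223 here — a regular 12-gon (perimeter = 2·12·4.223·sin(180°/12) = 26.23 mm); the cone at (2.5, 7) is absent (z outside [-0.5, 4.5]); the cube at (13.5, 9) is absent (z outside [9.5, 15.5]); the 7×23 cube at (9, 5) contributes its full rectangle (perimeter 60.00 mm); Taking the first minus the rest: starting from the cone, the 7×23 cube at (9, 5) misses the remaining region (no effect) — boundary = 26.23 mm. So its perimeter = 26.23 mm. Layer 17 is larger (26.23 vs 22.33 mm).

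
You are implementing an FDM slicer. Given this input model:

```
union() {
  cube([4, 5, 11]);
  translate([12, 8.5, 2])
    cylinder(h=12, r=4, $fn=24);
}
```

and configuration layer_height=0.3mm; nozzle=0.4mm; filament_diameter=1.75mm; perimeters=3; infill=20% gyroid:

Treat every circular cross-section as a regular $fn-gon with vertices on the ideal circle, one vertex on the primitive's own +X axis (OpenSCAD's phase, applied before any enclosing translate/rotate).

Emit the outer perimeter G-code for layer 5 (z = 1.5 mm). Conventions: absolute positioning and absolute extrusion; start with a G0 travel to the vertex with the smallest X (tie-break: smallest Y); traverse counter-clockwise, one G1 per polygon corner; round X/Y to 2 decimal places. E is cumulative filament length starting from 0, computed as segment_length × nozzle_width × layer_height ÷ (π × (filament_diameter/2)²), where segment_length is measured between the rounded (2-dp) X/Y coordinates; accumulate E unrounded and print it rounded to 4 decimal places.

At z = 1.5 mm: the cube (footprint 4×5) is included at this height; the cylinder at (12, 8.5) is absent (z outside [2, 14]); Combining (union): only the 4×5 cube is present, so the union is just that shape — 1 connected region. The outline is a single polygon with 4 vertices. Extrusion per mm of travel: 0.4 × 0.3 / (π × 0.875²) = 0.049890. Accumulating E over each segment gives final E = 0.8980.

G0 X0.00 Y0.00 Z1.50
G1 X4.00 Y0.00 E0.1996
G1 X4.00 Y5.00 E0.4490
G1 X0.00 Y5.00 E0.6486
G1 X0.00 Y0.00 E0.8980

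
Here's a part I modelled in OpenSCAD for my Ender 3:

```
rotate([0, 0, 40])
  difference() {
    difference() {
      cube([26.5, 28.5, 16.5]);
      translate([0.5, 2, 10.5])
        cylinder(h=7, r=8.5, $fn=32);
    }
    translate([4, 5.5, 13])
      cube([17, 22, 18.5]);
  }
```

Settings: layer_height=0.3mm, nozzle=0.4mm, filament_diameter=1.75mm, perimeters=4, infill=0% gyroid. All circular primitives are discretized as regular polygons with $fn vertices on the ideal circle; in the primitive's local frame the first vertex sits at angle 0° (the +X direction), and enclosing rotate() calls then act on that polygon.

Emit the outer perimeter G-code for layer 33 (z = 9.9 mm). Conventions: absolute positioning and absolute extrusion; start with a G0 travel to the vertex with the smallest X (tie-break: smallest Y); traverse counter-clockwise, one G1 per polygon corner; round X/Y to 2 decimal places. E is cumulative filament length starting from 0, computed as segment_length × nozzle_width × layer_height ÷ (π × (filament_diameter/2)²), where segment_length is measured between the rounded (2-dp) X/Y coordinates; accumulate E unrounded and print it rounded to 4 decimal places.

G0 X-18.32 Y21.83 Z9.90
G1 X0.00 Y0.00 E1.4218
G1 X20.30 Y17.03 E2.7438
G1 X1.98 Y38.87 E4.1659
G1 X-18.32 Y21.83 E5.4882

At z = 9.9 mm: the 26.5×28.5 cube contributes its full rectangle; the cylinder at (0.5, 2) is absent (z outside [10.5, 17.5]); Subtracting the remaining from the first: none of the subtracted shapes is present at this height, so the 26.5×28.5 cube is unchanged — 1 connected region; the cube at (4, 5.5) is absent (z outside [13, 31.5]); Taking the first minus the rest: none of the subtracted shapes is present at this height, so that combined region is unchanged — 1 connected region; (whole slice rotated 40° about Z — lengths, areas and connectivity unchanged). The outline is a single polygon with 4 vertices. Extrusion per mm of travel: 0.4 × 0.3 / (π × 0.875²) = 0.049890. Accumulating E over each segment gives final E = 5.4882.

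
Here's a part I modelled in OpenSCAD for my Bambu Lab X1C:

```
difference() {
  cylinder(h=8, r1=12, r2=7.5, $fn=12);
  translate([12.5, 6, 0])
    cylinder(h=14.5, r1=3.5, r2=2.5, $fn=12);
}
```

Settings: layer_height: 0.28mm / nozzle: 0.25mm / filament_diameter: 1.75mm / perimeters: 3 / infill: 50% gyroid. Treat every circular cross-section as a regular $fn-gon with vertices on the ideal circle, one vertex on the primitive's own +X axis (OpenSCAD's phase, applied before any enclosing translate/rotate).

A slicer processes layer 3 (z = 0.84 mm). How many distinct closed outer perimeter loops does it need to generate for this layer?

At z = 0.84 mm: the cone: at t=0.105 of its height the radius interpolates to r₁+(r₂−r₁)t = 11.527, giving a regular 12-gon of that circumradius; the cone at (12.5, 6) (r1=3.5→r2=2.5) has section circumradius 3.442 here — a regular 12-gon; Taking the first minus the rest: starting from the cone, the cone at (12.5, 6) partially overlaps it — only the 2.16 mm² overlap (of its 35.54 mm²) is removed, clipping the outline — 1 connected region. The result has 1 disconnected region.

1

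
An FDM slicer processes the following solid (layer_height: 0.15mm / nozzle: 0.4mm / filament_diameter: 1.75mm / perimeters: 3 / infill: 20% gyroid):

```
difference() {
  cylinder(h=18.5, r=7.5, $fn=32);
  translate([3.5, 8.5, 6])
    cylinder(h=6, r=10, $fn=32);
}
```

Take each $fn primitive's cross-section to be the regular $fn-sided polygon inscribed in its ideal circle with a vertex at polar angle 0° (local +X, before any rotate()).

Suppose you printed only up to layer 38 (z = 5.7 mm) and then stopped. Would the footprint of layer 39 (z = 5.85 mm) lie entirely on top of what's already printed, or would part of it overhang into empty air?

Compare the two slices. At z = 5.7: the r=7.5 cylinder contributes a regular 32-gon of circumradius 7.5 (area = (32/2)·7.500²·sin(360°/32) = 175.58 mm²); the cylinder at (3.5, 8.5) is absent (z outside [6, 12]); After the difference (first − rest): none of the subtracted shapes is present at this height, so the r=7.5 cylinder is unchanged — area = 175.58 mm². At z = 5.85: the cylinder: section is a regular 32-gon, circumradius r=7.5 (area = (32/2)·7.500²·sin(360°/32) = 175.58 mm²); the cylinder at (3.5, 8.5) is not intersected at this z (z outside [6, 12]); Taking the first minus the rest: none of the subtracted shapes is present at this height, so the r=7.5 cylinder is unchanged — area = 175.58 mm². Checking containment: the cross-section at z = 5.85 is a subset of the cross-section at z = 5.7.

entirely on top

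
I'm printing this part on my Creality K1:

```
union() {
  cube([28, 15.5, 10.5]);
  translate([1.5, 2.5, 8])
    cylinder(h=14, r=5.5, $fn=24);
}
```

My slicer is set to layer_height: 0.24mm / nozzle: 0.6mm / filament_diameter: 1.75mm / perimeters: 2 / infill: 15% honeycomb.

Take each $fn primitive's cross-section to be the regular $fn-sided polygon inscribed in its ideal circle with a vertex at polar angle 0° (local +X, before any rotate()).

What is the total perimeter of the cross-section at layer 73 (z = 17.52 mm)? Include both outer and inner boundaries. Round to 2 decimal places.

At z = 17.52 mm: the cube is not intersected at this z (z outside [0, 10.5]); the cylinder at (1.5, 2.5): section is a regular 24-gon, circumradius r=5.5 (perimeter = 2·24·5.500·sin(180°/24) = 34.46 mm); Merging all regions: only the r=5.5 cylinder at (1.5, 2.5) is present, so the union is just that shape — boundary = 34.46 mm. Overall, the cross-section is a single solid region. Total boundary length (outer) = 34.46 mm.

34.46 mm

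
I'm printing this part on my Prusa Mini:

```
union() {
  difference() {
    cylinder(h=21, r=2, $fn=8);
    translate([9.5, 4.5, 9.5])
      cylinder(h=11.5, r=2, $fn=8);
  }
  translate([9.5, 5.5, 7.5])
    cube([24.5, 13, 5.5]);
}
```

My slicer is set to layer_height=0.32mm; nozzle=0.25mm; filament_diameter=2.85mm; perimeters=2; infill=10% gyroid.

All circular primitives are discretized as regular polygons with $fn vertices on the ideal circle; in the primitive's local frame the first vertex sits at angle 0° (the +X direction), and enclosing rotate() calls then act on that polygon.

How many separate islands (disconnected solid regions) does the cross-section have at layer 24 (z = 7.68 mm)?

2

At z = 7.68 mm: the r=2 cylinder contributes a regular 8-gon of circumradius 2; the cylinder at (9.5, 4.5) does not reach this height (z outside [9.5, 21]); Taking the first minus the rest: none of the subtracted shapes is present at this height, so the r=2 cylinder is unchanged — 1 connected region; the cube at (9.5, 5.5) is present — its section is the full 24.5×13 rectangle; Merging all regions: the 2 present regions are separate (no shared area or edge), so areas and boundary lengths simply add and each stays a separate island — 2 connected regions. Overall, the cross-section has 2 separate islands. Island count = 2.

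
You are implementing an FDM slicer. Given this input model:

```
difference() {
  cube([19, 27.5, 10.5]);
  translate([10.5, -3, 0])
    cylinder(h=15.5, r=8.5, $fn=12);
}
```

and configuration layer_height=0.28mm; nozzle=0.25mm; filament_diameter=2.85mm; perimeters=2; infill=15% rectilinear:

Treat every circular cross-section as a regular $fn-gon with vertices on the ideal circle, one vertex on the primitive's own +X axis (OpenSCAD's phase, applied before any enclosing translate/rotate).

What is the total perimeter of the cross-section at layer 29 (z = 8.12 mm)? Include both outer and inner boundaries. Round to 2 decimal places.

At z = 8.12 mm: the cube (footprint 19×27.5) is included at this height (perimeter 93.00 mm); the cylinder at (10.5, -3): section is a regular 12-gon, circumradius r=8.5 (perimeter = 2·12·8.500·sin(180°/12) = 52.80 mm); Taking the first minus the rest: starting from the 19×27.5 cube, the r=8.5 cylinder at (10.5, -3) partially overlaps it — only the 59.79 mm² overlap (of its 216.75 mm²) is removed, clipping the outline — boundary = 97.80 mm. Overall, the cross-section is a single solid region. Total boundary length (outer) = 97.80 mm.

97.80 mm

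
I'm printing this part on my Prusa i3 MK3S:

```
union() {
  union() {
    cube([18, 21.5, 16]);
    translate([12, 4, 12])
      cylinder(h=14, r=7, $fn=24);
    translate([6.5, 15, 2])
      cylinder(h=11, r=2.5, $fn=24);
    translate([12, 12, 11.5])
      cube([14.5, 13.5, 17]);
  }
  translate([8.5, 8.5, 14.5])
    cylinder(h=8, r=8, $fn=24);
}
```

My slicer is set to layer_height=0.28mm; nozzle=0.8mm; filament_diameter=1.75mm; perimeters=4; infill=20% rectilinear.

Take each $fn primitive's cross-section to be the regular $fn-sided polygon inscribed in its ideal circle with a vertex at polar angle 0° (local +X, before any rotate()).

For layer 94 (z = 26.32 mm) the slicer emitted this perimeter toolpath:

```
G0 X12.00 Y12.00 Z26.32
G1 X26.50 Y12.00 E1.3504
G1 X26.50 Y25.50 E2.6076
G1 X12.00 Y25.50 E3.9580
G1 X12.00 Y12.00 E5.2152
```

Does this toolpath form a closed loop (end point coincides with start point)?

Start point (G0): (12.00, 12.00). End point (last G1): the path returns to the start — closed.

yes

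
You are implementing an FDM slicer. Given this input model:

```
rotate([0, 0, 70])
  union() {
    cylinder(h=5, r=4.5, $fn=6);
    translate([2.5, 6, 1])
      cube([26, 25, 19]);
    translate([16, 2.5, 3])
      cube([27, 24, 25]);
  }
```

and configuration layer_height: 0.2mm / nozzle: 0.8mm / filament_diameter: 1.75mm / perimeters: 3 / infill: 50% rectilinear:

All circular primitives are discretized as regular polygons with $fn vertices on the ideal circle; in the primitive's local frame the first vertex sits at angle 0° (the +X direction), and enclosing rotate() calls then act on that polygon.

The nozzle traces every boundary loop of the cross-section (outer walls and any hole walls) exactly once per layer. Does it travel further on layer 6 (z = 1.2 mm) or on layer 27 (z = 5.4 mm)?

Layer 6 (z = 1.2): the r=4.5 cylinder gives a regular 6-gon of circumradius 4.5 (constant along its height) (perimeter = 2·6·4.500·sin(180°/6) = 27.00 mm); the cube at (2.5, 6) (footprint 26×25) is included at this height (perimeter 102.00 mm); the cube at (16, 2.5) is not intersected at this z (z outside [3, 28]); Taking the union: the 2 present regions are separate (no shared area or edge), so areas and boundary lengths simply add and each stays a separate island — boundary = 129.00 mm; (rotated 70° about Z; rotation is an isometry so areas/perimeters/island counts are preserved). So its perimeter = 129.00 mm. Layer 27 (z = 5.4): the cylinder does not reach this height (z outside [0, 5]); the cube at (2.5, 6) is present — its section is the full 26×25 rectangle (perimeter 102.00 mm); the cube at (16, 2.5) (footprint 27×24) is included at this height (perimeter 102.00 mm); Combining (union): the regions partially overlap (shared area 256.25 mm²), so the edge portions inside another operand are dropped and the merged outline is re-measured after clipping — boundary = 138.00 mm; (whole slice rotated 70° about Z — lengths, areas and connectivity unchanged). So its perimeter = 138.00 mm. Layer 27 is larger (138.00 vs 129.00 mm).

layer 27 (z = 5.4 mm)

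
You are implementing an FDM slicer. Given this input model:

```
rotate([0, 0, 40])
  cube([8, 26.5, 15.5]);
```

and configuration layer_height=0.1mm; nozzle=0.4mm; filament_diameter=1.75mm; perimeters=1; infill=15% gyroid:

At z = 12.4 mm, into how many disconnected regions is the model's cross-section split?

1

At z = 12.4 mm: the 8×26.5 cube contributes its full rectangle; (whole slice rotated 40° about Z — lengths, areas and connectivity unchanged). The result has 1 disconnected region.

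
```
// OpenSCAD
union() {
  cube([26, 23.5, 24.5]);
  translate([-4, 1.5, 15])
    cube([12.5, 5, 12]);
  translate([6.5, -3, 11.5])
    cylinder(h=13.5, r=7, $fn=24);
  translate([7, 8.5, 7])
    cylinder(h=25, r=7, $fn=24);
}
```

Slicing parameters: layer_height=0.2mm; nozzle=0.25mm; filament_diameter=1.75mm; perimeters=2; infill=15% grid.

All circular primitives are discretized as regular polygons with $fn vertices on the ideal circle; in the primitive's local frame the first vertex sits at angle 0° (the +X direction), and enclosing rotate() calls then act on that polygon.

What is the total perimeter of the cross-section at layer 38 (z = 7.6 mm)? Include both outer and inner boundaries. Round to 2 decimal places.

99.00 mm

At z = 7.6 mm: the 26×23.5 cube contributes its full rectangle (perimeter 99.00 mm); the cube at (-4, 1.5) does not reach this height (z outside [15, 27]); the cylinder at (6.5, -3) is absent (z outside [11.5, 25]); the cylinder at (7, 8.5): section is a regular 24-gon, circumradius r=7 (perimeter = 2·24·7.000·sin(180°/24) = 43.86 mm); Taking the union: the r=7 cylinder at (7, 8.5) lies entirely inside the 26×23.5 cube, so the union is just the 26×23.5 cube — boundary = 99.00 mm. Overall, the cross-section is a single solid region. Total boundary length (outer) = 99.00 mm.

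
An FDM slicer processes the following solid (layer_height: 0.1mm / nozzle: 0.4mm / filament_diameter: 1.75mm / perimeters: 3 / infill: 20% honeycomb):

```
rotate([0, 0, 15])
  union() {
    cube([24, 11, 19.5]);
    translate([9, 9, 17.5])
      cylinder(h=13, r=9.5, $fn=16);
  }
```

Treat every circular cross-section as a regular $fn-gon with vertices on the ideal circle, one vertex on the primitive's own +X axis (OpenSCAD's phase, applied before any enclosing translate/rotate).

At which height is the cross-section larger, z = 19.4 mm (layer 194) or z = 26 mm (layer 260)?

Layer 194 (z = 19.4): the 24×11 cube contributes its full rectangle (area 264.00 mm²); the cylinder at (9, 9): section is a regular 16-gon, circumradius r=9.5 (area = (16/2)·9.500²·sin(360°/16) = 276.30 mm²); Combining (union): the regions partially overlap — summed areas 540.30 mm² minus the doubly-counted overlap 172.87 mm² gives 367.43 mm² — area = 367.43 mm²; (whole slice rotated 15° about Z — lengths, areas and connectivity unchanged). So its area = 367.43 mm². Layer 260 (z = 26): the cube does not reach this height (z outside [0, 19.5]); the cylinder at (9, 9): section is a regular 16-gon, circumradius r=9.5 (area = (16/2)·9.500²·sin(360°/16) = 276.30 mm²); Taking the union: only the r=9.5 cylinder at (9, 9) is present, so the union is just that shape — area = 276.30 mm²; (whole slice rotated 15° about Z — lengths, areas and connectivity unchanged). So its area = 276.30 mm². Layer 194 is larger (367.43 vs 276.30 mm²).

layer 194 (z = 19.4 mm)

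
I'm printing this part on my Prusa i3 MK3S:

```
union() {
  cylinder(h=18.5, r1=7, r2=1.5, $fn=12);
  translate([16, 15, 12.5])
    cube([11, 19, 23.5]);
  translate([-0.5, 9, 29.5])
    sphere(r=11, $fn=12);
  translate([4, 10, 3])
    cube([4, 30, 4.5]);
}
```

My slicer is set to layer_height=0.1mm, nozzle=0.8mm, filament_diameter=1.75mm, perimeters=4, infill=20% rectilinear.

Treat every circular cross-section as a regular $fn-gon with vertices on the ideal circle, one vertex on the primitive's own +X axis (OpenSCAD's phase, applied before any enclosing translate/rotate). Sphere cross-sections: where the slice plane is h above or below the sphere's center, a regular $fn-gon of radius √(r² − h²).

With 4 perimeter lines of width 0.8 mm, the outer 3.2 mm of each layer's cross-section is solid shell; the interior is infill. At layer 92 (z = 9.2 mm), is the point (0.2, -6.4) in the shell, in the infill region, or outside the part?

At z = 9.2 mm: the cone: at t=0.497 of its height the radius interpolates to r₁+(r₂−r₁)t = 4.265, giving a regular 12-gon of that circumradius; the cube at (16, 15) is not intersected at this z (z outside [12.5, 36]); the sphere at (-0.5, 9) does not reach this height (|z−center|=20.300 > r=11); the cube at (4, 10) does not reach this height (z outside [3, 7.5]); Combining (union): only the cone is present, so the union is just that shape — 1 connected region. Overall, the cross-section is a single solid region. The nearest boundary edge runs (-2.13, -3.69)→(-0.00, -4.26); distance from the point to it = 2.14 mm. The point is not inside any of the regions above, so it lies outside the cross-section (2.14 mm from the nearest boundary).

outside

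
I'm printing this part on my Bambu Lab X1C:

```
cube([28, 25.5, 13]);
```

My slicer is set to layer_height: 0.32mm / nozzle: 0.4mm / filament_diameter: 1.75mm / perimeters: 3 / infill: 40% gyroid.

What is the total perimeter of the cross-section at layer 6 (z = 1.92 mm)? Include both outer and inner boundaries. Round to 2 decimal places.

At z = 1.92 mm: the cube (footprint 28×25.5) is included at this height (perimeter 107.00 mm). Overall, the cross-section is a single solid region. Total boundary length (outer) = 107.00 mm.

107.00 mm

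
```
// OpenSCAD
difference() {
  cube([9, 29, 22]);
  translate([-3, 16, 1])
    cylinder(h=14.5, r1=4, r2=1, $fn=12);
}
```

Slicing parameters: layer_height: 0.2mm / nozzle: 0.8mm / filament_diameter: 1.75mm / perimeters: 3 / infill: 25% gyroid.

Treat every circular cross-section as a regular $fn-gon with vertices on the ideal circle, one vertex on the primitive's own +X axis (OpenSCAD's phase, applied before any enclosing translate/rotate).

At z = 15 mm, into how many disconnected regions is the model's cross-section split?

1

At z = 15 mm: the cube (footprint 9×29) is included at this height; the cone at (-3, 16) contributes a regular 12-gon of circumradius 1.103 (interpolated between r1=4 and r2=1 at t=0.966); Taking the first minus the rest: starting from the 9×29 cube, the cone at (-3, 16) misses the remaining region (no effect) — 1 connected region. The result has 1 disconnected region.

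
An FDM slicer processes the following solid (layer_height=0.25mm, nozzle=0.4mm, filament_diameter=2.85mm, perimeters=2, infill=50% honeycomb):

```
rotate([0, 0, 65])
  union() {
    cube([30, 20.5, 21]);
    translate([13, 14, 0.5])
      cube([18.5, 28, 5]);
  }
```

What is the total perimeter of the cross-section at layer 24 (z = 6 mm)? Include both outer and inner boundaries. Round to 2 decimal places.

101.00 mm

At z = 6 mm: the cube (footprint 30×20.5) is included at this height (perimeter 101.00 mm); the cube at (13, 14) does not reach this height (z outside [0.5, 5.5]); Merging all regions: only the 30×20.5 cube is present, so the union is just that shape — boundary = 101.00 mm; (rotated 65° about Z; rotation is an isometry so areas/perimeters/island counts are preserved). Overall, the cross-section is a single solid region. Total boundary length (outer) = 101.00 mm.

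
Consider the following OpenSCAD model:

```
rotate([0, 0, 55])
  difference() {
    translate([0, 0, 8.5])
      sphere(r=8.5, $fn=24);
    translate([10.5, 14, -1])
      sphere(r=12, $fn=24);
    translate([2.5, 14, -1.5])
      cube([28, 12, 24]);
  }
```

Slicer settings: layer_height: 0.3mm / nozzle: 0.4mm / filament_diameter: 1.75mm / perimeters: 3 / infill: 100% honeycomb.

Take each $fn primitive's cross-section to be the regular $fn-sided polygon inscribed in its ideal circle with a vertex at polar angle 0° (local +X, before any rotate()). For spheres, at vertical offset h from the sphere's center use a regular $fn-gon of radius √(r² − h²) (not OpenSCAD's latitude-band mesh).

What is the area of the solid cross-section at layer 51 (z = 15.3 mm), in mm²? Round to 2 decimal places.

80.78 mm²

At z = 15.3 mm: the r=8.5 sphere contributes a regular 24-gon of circumradius √(8.5²−6.8²) = 5.100 (area = (24/2)·5.100²·sin(360°/24) = 80.78 mm²); the sphere at (10.5, 14) is not intersected at this z (|z−center|=16.300 > r=12); the cube at (2.5, 14) (footprint 28×12) is included at this height (area 336.00 mm²); Taking the first minus the rest: starting from the r=8.5 sphere (80.78 mm²), the 28×12 cube at (2.5, 14) misses the remaining region (no effect) — area = 80.78 mm²; (rotated 55° about Z; rotation is an isometry so areas/perimeters/island counts are preserved). Overall, the cross-section is a single solid region. Net area = 80.78 mm².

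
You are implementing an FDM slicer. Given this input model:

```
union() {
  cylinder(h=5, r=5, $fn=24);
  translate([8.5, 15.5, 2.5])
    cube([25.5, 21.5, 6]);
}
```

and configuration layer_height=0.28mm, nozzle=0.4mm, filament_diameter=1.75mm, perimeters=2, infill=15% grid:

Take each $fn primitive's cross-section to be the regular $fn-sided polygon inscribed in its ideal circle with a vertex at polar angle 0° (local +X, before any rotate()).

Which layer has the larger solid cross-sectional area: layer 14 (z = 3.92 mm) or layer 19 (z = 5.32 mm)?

layer 14 (z = 3.92 mm)

Layer 14 (z = 3.92): the r=5 cylinder contributes a regular 24-gon of circumradius 5 (area = (24/2)·5.000²·sin(360°/24) = 77.65 mm²); the 25.5×21.5 cube at (8.5, 15.5) contributes its full rectangle (area 548.25 mm²); Taking the union: the 2 present regions are separate (no shared area or edge), so areas and boundary lengths simply add and each stays a separate island — area = 625.90 mm². So its area = 625.90 mm². Layer 19 (z = 5.32): the cylinder is not intersected at this z (z outside [0, 5]); the cube at (8.5, 15.5) (footprint 25.5×21.5) is included at this height (area 548.25 mm²); Merging all regions: only the 25.5×21.5 cube at (8.5, 15.5) is present, so the union is just that shape — area = 548.25 mm². So its area = 548.25 mm². Layer 14 is larger (625.90 vs 548.25 mm²).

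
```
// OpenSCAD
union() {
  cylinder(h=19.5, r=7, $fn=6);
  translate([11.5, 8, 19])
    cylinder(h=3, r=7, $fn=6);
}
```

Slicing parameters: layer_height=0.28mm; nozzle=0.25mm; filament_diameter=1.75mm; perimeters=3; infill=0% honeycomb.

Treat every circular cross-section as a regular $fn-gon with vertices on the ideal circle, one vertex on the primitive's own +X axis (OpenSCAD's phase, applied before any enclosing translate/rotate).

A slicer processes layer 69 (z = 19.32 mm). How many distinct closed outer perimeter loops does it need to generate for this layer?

At z = 19.32 mm: the r=7 cylinder contributes a regular 6-gon of circumradius 7; the r=7 cylinder at (11.5, 8) gives a regular 6-gon of circumradius 7 (constant along its height); Merging all regions: the 2 present regions are separate (no shared area or edge), so areas and boundary lengths simply add and each stays a separate island — 2 connected regions. The result has 2 disconnected regions.

2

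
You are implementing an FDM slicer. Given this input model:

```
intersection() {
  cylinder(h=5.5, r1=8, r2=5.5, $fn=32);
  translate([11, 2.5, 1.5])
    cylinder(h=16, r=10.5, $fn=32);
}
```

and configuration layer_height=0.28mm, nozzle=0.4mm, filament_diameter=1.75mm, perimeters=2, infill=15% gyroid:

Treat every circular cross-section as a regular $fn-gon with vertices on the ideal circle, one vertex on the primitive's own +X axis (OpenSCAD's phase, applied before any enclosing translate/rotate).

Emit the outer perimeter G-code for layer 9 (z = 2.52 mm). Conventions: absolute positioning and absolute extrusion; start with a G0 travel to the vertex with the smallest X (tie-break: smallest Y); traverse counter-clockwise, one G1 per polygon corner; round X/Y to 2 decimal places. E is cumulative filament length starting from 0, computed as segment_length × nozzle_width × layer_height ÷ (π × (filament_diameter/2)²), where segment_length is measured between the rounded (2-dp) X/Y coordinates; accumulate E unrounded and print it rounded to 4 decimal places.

At z = 2.52 mm: the cone (r1=8→r2=5.5) has section circumradius 6.855 here — a regular 32-gon; the r=10.5 cylinder at (11, 2.5) gives a regular 32-gon of circumradius 10.5 (constant along its height); After intersecting: the r=10.5 cylinder at (11, 2.5) partially overlaps the cone; clipping to the common part keeps 52.74 mm² — 1 connected region. The outline is a single polygon with 20 vertices. Extrusion per mm of travel: 0.4 × 0.28 / (π × 0.875²) = 0.046564. Accumulating E over each segment gives final E = 1.3466.

G0 X0.50 Y2.50 Z2.52
G1 X0.70 Y0.45 E0.0959
G1 X1.30 Y-1.52 E0.1918
G1 X2.27 Y-3.33 E0.2874
G1 X3.58 Y-4.92 E0.3834
G1 X4.16 Y-5.41 E0.4187
G1 X4.85 Y-4.85 E0.4601
G1 X5.70 Y-3.81 E0.5226
G1 X6.33 Y-2.62 E0.5853
G1 X6.72 Y-1.34 E0.6476
G1 X6.85 Y0.00 E0.7103
G1 X6.72 Y1.34 E0.7730
G1 X6.33 Y2.62 E0.8353
G1 X5.70 Y3.81 E0.8980
G1 X4.85 Y4.85 E0.9606
G1 X3.81 Y5.70 E1.0231
G1 X2.62 Y6.33 E1.0858
G1 X1.40 Y6.70 E1.1452
G1 X1.30 Y6.52 E1.1548
G1 X0.70 Y4.55 E1.2506
G1 X0.50 Y2.50 E1.3466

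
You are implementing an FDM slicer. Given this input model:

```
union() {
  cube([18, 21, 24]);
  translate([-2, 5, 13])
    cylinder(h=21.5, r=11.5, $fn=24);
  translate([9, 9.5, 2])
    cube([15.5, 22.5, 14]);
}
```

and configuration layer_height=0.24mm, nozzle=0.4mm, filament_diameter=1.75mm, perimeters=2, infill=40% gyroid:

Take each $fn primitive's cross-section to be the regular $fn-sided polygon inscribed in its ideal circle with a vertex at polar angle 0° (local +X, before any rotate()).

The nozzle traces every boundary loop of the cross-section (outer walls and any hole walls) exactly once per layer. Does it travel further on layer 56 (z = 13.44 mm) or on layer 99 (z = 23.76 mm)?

Layer 56 (z = 13.44): the 18×21 cube contributes its full rectangle (perimeter 78.00 mm); the r=11.5 cylinder at (-2, 5) contributes a regular 24-gon of circumradius 11.5 (perimeter = 2·24·11.500·sin(180°/24) = 72.05 mm); the cube at (9, 9.5) is present — its section is the full 15.5×22.5 rectangle (perimeter 76.00 mm); Merging all regions: the regions partially overlap (shared area 228.73 mm²), so the edge portions inside another operand are dropped and the merged outline is re-measured after clipping — boundary = 139.36 mm. So its perimeter = 139.36 mm. Layer 99 (z = 23.76): the cube is present — its section is the full 18×21 rectangle (perimeter 78.00 mm); the r=11.5 cylinder at (-2, 5) contributes a regular 24-gon of circumradius 11.5 (perimeter = 2·24·11.500·sin(180°/24) = 72.05 mm); the cube at (9, 9.5) does not reach this height (z outside [2, 16]); Merging all regions: the regions partially overlap (shared area 125.23 mm²), so the edge portions inside another operand are dropped and the merged outline is re-measured after clipping — boundary = 104.36 mm. So its perimeter = 104.36 mm. Layer 56 is larger (139.36 vs 104.36 mm).

layer 56 (z = 13.44 mm)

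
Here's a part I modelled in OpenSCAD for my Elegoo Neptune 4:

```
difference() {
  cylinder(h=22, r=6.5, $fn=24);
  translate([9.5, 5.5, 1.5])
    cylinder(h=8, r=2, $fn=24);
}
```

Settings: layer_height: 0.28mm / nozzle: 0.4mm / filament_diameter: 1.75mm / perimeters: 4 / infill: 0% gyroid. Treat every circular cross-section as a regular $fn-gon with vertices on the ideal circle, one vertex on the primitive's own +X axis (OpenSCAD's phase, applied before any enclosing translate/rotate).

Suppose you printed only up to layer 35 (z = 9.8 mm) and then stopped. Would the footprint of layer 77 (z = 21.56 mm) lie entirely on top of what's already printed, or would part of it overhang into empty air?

Compare the two slices. At z = 9.8: the r=6.5 cylinder gives a regular 24-gon of circumradius 6.5 (constant along its height) (area = (24/2)·6.500²·sin(360°/24) = 131.22 mm²); the cylinder at (9.5, 5.5) is not intersected at this z (z outside [1.5, 9.5]); Taking the first minus the rest: none of the subtracted shapes is present at this height, so the r=6.5 cylinder is unchanged — area = 131.22 mm². At z = 21.56: the r=6.5 cylinder gives a regular 24-gon of circumradius 6.5 (constant along its height) (area = (24/2)·6.500²·sin(360°/24) = 131.22 mm²); the cylinder at (9.5, 5.5) is not intersected at this z (z outside [1.5, 9.5]); After the difference (first − rest): none of the subtracted shapes is present at this height, so the r=6.5 cylinder is unchanged — area = 131.22 mm². Checking containment: the cross-section at z = 21.56 is a subset of the cross-section at z = 9.8.

entirely on top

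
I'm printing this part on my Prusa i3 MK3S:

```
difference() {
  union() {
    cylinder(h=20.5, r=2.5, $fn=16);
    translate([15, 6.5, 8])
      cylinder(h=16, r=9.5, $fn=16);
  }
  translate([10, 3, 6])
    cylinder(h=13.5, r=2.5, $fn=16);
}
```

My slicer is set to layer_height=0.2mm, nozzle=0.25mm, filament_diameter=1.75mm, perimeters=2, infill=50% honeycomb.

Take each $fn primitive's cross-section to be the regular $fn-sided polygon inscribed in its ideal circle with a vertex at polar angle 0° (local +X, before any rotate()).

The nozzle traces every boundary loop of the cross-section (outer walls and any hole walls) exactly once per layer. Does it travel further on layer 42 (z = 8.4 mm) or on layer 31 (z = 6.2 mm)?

Layer 42 (z = 8.4): the r=2.5 cylinder contributes a regular 16-gon of circumradius 2.5 (perimeter = 2·16·2.500·sin(180°/16) = 15.61 mm); the cylinder at (15, 6.5): section is a regular 16-gon, circumradius r=9.5 (perimeter = 2·16·9.500·sin(180°/16) = 59.31 mm); Taking the union: the 2 present regions are separate (no shared area or edge), so areas and boundary lengths simply add and each stays a separate island — boundary = 74.91 mm; the cylinder at (10, 3): section is a regular 16-gon, circumradius r=2.5 (perimeter = 2·16·2.500·sin(180°/16) = 15.61 mm); After the difference (first − rest): starting from the result so far, the r=2.5 cylinder at (10, 3) lies wholly inside it (removes its full 19.13 mm² and its 15.61 mm outline becomes a hole wall) — boundary (outer + 1 inner loop) = 90.52 mm. So its perimeter = 90.52 mm. Layer 31 (z = 6.2): the cylinder: section is a regular 16-gon, circumradius r=2.5 (perimeter = 2·16·2.500·sin(180°/16) = 15.61 mm); the cylinder at (15, 6.5) is not intersected at this z (z outside [8, 24]); Taking the union: only the r=2.5 cylinder is present, so the union is just that shape — boundary = 15.61 mm; the r=2.5 cylinder at (10, 3) gives a regular 16-gon of circumradius 2.5 (constant along its height) (perimeter = 2·16·2.500·sin(180°/16) = 15.61 mm); Taking the first minus the rest: starting from that combined region, the r=2.5 cylinder at (10, 3) misses the remaining region (no effect) — boundary = 15.61 mm. So its perimeter = 15.61 mm. Layer 42 is larger (90.52 vs 15.61 mm).

layer 42 (z = 8.4 mm)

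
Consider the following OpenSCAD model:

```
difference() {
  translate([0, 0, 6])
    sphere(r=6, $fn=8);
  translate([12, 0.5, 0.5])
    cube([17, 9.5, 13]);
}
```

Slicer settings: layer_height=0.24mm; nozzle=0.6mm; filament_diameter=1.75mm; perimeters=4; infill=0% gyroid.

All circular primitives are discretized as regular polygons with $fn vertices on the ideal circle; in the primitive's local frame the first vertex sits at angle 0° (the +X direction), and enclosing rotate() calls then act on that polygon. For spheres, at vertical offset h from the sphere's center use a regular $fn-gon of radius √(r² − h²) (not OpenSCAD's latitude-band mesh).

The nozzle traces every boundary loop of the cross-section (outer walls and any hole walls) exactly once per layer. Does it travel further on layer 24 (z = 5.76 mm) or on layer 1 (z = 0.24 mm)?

Layer 24 (z = 5.76): the sphere: section is a regular 8-gon, circumradius = √(r²−h²) = √(6²−0.24²) = 5.995 (perimeter = 2·8·5.995·sin(180°/8) = 36.71 mm); the cube at (12, 0.5) (footprint 17×9.5) is included at this height (perimeter 53.00 mm); After the difference (first − rest): starting from the r=6 sphere, the 17×9.5 cube at (12, 0.5) misses the remaining region (no effect) — boundary = 36.71 mm. So its perimeter = 36.71 mm. Layer 1 (z = 0.24): the r=6 sphere contributes a regular 8-gon of circumradius √(6²−5.76²) = 1.680 (perimeter = 2·8·1.680·sin(180°/8) = 10.29 mm); the cube at (12, 0.5) is absent (z outside [0.5, 13.5]); After the difference (first − rest): none of the subtracted shapes is present at this height, so the r=6 sphere is unchanged — boundary = 10.29 mm. So its perimeter = 10.29 mm. Layer 24 is larger (36.71 vs 10.29 mm).

layer 24 (z = 5.76 mm)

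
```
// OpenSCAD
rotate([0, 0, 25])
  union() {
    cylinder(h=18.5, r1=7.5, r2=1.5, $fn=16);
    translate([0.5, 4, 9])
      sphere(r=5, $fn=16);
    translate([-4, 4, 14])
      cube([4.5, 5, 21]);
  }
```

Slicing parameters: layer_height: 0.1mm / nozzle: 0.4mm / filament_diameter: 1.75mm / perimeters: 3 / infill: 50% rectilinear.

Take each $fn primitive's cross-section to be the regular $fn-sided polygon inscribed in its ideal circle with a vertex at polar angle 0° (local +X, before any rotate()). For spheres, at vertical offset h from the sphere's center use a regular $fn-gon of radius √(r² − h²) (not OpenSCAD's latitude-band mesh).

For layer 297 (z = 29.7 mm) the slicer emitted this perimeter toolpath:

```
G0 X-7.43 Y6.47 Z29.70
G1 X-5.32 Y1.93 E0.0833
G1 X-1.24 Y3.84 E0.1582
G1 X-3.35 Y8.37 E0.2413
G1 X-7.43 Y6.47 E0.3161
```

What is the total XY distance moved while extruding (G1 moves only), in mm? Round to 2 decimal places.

Sum the Euclidean lengths of each G1 segment: total = 19.01 mm.

19.01 mm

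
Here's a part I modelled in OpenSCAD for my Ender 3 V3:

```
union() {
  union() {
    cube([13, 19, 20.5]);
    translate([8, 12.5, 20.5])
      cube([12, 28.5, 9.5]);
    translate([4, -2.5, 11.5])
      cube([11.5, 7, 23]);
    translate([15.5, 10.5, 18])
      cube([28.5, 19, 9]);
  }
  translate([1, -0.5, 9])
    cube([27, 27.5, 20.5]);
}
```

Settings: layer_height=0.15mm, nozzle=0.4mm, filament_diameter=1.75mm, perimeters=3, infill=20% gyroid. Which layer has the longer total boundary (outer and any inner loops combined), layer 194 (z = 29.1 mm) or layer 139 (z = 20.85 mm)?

layer 139 (z = 20.85 mm)

Layer 194 (z = 29.1): the cube is absent (z outside [0, 20.5]); the cube at (8, 12.5) is present — its section is the full 12×28.5 rectangle (perimeter 81.00 mm); the cube at (4, -2.5) is present — its section is the full 11.5×7 rectangle (perimeter 37.00 mm); the cube at (15.5, 10.5) is absent (z outside [18, 27]); Merging all regions: the 2 present regions are separate (no shared area or edge), so areas and boundary lengths simply add and each stays a separate island — boundary = 118.00 mm; the cube at (1, -0.5) (footprint 27×27.5) is included at this height (perimeter 109.00 mm); Combining (union): the regions partially overlap (shared area 231.50 mm²), so the edge portions inside another operand are dropped and the merged outline is re-measured after clipping — boundary = 141.00 mm. So its perimeter = 141.00 mm. Layer 139 (z = 20.85): the cube does not reach this height (z outside [0, 20.5]); the 12×28.5 cube at (8, 12.5) contributes its full rectangle (perimeter 81.00 mm); the cube at (4, -2.5) is present — its section is the full 11.5×7 rectangle (perimeter 37.00 mm); the 28.5×19 cube at (15.5, 10.5) contributes its full rectangle (perimeter 95.00 mm); Merging all regions: the regions partially overlap (shared area 76.50 mm²), so the edge portions inside another operand are dropped and the merged outline is re-measured after clipping — boundary = 170.00 mm; the cube at (1, -0.5) (footprint 27×27.5) is included at this height (perimeter 109.00 mm); Combining (union): the regions partially overlap (shared area 372.50 mm²), so the edge portions inside another operand are dropped and the merged outline is re-measured after clipping — boundary = 173.00 mm. So its perimeter = 173.00 mm. Layer 139 is larger (173.00 vs 141.00 mm).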